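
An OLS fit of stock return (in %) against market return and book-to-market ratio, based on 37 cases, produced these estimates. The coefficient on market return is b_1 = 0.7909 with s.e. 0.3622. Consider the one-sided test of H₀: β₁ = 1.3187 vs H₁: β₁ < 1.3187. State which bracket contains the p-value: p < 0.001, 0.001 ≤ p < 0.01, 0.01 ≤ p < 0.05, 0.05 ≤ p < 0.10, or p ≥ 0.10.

t = (0.7909 − 1.3187) / 0.3622 = -1.457.
df = n − k − 1 = 37 − 2 − 1 = 34.
One-sided p = P(T_{34} < t) ≈ 0.0771.
So 0.05 ≤ p < 0.10.

0.05 ≤ p < 0.10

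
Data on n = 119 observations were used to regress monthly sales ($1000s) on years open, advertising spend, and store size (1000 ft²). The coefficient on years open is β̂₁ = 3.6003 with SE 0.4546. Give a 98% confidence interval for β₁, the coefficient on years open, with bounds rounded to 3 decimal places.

(2.528, 4.673)

df = n − k − 1 = 119 − 3 − 1 = 115.
t* = t_{0.01, 115} = 2.359212.
Margin = t* × SE = 2.359212 × 0.4546 = 1.07250.
CI: 3.6003 ± 1.07250 → (2.528, 4.673).
With 98% confidence, each one-unit increase in years open is associated with a change of between 2.528 and 4.673 $1000s in monthly sales, holding the other predictors fixed.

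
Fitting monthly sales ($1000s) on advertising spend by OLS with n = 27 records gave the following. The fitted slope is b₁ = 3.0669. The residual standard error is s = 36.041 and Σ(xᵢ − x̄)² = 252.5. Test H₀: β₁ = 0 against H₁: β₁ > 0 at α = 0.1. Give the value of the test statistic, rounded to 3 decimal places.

t = 1.352

SE(b₁) = s/√Sₓₓ = 36.041/√252.5 = 2.26812.
t = 3.0669 / 2.26812 = 1.352.
df = n − 2 = 25.
One-sided p ≈ 0.0942, which is < 0.1, so reject H₀.
There is evidence that the true slope on advertising spend is positive.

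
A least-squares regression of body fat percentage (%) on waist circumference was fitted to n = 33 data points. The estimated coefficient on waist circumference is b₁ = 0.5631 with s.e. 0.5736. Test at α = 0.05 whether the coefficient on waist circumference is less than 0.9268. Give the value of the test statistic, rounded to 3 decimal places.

t = -0.634

H₀: β₁ = 0.9268 vs H₁: β₁ < 0.9268.
t = (b₁ − β₁⁰)/SE = (0.5631 − 0.9268) / 0.5736 = -0.634.
df = n − 2 = 33 − 2 = 31.
One-sided p ≈ 0.2653, which is ≥ 0.05, so fail to reject H₀.
The data do not give significant evidence that the true slope on waist circumference is below 0.9268 % per unit.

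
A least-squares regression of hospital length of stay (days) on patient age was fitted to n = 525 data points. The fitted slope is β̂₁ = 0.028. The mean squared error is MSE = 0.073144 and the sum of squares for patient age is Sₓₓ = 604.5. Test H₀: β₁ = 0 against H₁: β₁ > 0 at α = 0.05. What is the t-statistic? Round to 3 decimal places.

t = 2.545

SE(β̂₁) = √(MSE/Sₓₓ) = √(0.073144/604.5) = 0.011.
t = 0.028 / 0.011 = 2.545.
df = n − 2 = 523.
One-sided p ≈ 0.0056, which is < 0.05, so reject H₀.
There is evidence that the true slope on patient age is positive.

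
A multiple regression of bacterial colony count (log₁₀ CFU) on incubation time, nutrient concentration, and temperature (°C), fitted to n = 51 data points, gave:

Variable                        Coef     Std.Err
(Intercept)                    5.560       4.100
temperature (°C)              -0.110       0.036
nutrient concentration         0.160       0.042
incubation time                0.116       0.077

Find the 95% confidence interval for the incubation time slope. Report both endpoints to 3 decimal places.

Read off: b = 0.116, SE = 0.077 for incubation time.
df = n − k − 1 = 51 − 3 − 1 = 47.
t* = t_{0.025, 47} = 2.011741.
Margin = t* × SE = 2.011741 × 0.077 = 0.15490.
CI: 0.116 ± 0.15490 → (-0.039, 0.271).

(-0.039, 0.271)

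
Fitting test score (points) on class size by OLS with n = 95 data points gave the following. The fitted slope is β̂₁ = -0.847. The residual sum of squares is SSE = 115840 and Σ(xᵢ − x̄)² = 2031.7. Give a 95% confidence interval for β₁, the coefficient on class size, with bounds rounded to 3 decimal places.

MSE = SSE/(n − 2) = 115840/93 = 1245.59.
SE(β̂₁) = √(MSE/Sₓₓ) = √(1245.59/2031.7) = 0.782993.
df = n − 2 = 93.
t* = t_{0.025, 93} = 1.985802.
Margin = t* × SE = 1.985802 × 0.782993 = 1.55487.
CI: -0.847 ± 1.55487 → (-2.402, 0.708).
With 95% confidence, each one-unit increase in class size is associated with a change of between -2.402 and 0.708 points in test score.

(-2.402, 0.708)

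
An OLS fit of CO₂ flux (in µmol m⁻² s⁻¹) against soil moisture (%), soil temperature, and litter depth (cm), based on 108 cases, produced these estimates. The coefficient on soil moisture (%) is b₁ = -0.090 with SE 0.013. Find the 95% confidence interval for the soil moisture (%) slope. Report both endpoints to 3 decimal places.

(-0.116, -0.064)

df = n − k − 1 = 108 − 3 − 1 = 104.
t* = t_{0.025, 104} = 1.983038.
Margin = t* × SE = 1.983038 × 0.013 = 0.02578.
CI: -0.090 ± 0.02578 → (-0.116, -0.064).
With 95% confidence, each one-unit increase in soil moisture (%) is associated with a change of between -0.116 and -0.064 µmol m⁻² s⁻¹ in CO₂ flux, holding the other predictors fixed.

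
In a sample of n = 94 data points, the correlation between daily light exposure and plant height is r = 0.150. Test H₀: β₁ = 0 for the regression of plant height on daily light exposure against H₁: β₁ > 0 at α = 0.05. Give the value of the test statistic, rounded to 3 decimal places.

t = r·√(n − 2)/√(1 − r²) = 0.150·√92/√0.9775 = 1.455.
df = n − 2 = 92.
One-sided p ≈ 0.0745, which is ≥ 0.05, so fail to reject H₀.
The data do not give significant evidence of a linear association between daily light exposure and plant height.

t = 1.455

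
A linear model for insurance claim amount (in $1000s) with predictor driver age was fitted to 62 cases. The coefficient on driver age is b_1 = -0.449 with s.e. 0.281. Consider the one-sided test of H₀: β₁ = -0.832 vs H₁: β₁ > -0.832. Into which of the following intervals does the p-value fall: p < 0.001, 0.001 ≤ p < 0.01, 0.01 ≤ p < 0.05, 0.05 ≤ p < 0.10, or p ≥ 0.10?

0.05 ≤ p < 0.10

t = (-0.449 − (-0.832)) / 0.281 = 1.363.
df = n − 2 = 62 − 2 = 60.
One-sided p = P(T_{60} > t) ≈ 0.0890.
So 0.05 ≤ p < 0.10.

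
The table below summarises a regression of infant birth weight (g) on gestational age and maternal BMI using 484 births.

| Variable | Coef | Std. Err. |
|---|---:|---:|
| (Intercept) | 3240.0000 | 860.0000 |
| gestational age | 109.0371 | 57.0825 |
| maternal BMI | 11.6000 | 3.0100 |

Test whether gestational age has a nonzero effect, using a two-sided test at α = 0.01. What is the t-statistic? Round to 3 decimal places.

t = 1.910

Read off: b = 109.0371, SE = 57.0825 for gestational age.
H₀: β₁ = 0 vs H₁: β₁ ≠ 0.
t = 109.0371 / 57.0825 = 1.910.
df = n − k − 1 = 484 − 2 − 1 = 481.
Two-sided p ≈ 0.0567, which is ≥ 0.01, so fail to reject H₀.
The data do not give significant evidence of an association between gestational age and infant birth weight, after adjusting for the other predictors.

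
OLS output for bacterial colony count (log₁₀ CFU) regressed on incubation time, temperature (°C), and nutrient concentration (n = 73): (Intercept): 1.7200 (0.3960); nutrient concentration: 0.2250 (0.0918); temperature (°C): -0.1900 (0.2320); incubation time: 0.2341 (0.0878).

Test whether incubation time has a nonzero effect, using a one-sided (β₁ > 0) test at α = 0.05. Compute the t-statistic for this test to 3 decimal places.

t = 2.666

Read off: b = 0.2341, SE = 0.0878 for incubation time.
H₀: β₁ = 0 vs H₁: β₁ > 0.
t = 0.2341 / 0.0878 = 2.666.
df = n − k − 1 = 73 − 3 − 1 = 69.
One-sided p ≈ 0.0048, which is < 0.05, so reject H₀.
There is evidence that the true slope on incubation time is positive, holding the other predictors fixed.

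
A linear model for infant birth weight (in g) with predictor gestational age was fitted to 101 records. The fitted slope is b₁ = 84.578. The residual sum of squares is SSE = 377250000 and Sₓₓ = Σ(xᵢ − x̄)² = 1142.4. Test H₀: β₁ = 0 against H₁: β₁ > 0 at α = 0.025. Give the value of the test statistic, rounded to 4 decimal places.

MSE = SSE/(n − 2) = 377250000/99 = 3.81061e+06.
SE(b₁) = √(MSE/Sₓₓ) = √(3.81061e+06/1142.4) = 57.7548.
t = 84.578 / 57.7548 = 1.4644.
df = n − 2 = 99.
One-sided p ≈ 0.0731, which is ≥ 0.025, so fail to reject H₀.
The data do not give significant evidence that the true slope on gestational age is positive.

t = 1.4644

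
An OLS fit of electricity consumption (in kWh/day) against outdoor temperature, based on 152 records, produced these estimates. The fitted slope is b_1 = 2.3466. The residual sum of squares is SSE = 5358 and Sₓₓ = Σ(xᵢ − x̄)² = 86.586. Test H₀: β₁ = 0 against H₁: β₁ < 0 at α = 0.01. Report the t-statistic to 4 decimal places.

MSE = SSE/(n − 2) = 5358/150 = 35.72.
SE(b_1) = √(MSE/Sₓₓ) = √(35.72/86.586) = 0.642291.
t = 2.3466 / 0.642291 = 3.6535.
df = n − 2 = 150.
One-sided p ≈ 0.9998, which is ≥ 0.01, so fail to reject H₀.
The data do not give significant evidence that the true slope on outdoor temperature is negative.

t = 3.6535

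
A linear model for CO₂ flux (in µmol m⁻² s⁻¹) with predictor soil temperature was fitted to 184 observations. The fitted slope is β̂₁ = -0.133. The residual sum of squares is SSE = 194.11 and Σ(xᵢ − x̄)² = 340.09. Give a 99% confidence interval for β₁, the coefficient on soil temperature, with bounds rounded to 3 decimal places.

MSE = SSE/(n − 2) = 194.11/182 = 1.06654.
SE(β̂₁) = √(MSE/Sₓₓ) = √(1.06654/340.09) = 0.0560004.
df = n − 2 = 182.
t* = t_{0.005, 182} = 2.603112.
Margin = t* × SE = 2.603112 × 0.0560004 = 0.14578.
CI: -0.133 ± 0.14578 → (-0.279, 0.013).
With 99% confidence, each one-unit increase in soil temperature is associated with a change of between -0.279 and 0.013 µmol m⁻² s⁻¹ in CO₂ flux.

(-0.279, 0.013)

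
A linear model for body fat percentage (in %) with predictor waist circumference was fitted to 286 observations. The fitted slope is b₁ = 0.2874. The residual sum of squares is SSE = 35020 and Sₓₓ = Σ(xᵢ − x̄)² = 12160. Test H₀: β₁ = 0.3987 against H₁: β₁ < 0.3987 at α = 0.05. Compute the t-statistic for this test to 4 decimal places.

MSE = SSE/(n − 2) = 35020/284 = 123.31.
SE(b₁) = √(MSE/Sₓₓ) = √(123.31/12160) = 0.100701.
t = (0.2874 − 0.3987) / 0.100701 = -1.1053.
df = n − 2 = 284.
One-sided p ≈ 0.1350, which is ≥ 0.05, so fail to reject H₀.
The data do not give significant evidence that the true slope on waist circumference is below 0.3987 % per unit.

t = -1.1053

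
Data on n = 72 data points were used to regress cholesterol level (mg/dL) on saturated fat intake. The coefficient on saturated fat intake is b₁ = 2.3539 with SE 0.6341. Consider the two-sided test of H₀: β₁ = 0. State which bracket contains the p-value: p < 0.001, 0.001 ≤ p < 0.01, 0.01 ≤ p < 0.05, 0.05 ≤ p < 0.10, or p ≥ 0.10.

p < 0.001

t = 2.3539 / 0.6341 = 3.712.
df = n − 2 = 72 − 2 = 70.
Two-sided p = 2·P(T_{70} > |t|) ≈ 0.0004.
So p < 0.001.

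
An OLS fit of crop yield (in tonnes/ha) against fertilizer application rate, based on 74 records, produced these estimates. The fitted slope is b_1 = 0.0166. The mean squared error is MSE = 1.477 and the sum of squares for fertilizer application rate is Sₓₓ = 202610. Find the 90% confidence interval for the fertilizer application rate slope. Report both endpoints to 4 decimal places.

(0.0121, 0.0211)

SE(b_1) = √(MSE/Sₓₓ) = √(1.477/202610) = 0.00269998.
df = n − 2 = 72.
t* = t_{0.05, 72} = 1.666294.
Margin = t* × SE = 1.666294 × 0.00269998 = 0.004499.
CI: 0.0166 ± 0.004499 → (0.0121, 0.0211).
With 90% confidence, each one-unit increase in fertilizer application rate is associated with a change of between 0.0121 and 0.0211 tonnes/ha in crop yield.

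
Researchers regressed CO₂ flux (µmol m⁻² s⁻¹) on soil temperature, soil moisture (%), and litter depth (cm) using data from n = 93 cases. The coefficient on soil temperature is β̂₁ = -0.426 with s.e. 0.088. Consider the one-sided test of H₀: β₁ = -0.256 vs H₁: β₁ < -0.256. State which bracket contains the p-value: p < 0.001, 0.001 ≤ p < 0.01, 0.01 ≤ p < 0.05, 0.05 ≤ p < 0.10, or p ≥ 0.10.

t = (-0.426 − (-0.256)) / 0.088 = -1.932.
df = n − k − 1 = 93 − 3 − 1 = 89.
One-sided p = P(T_{89} < t) ≈ 0.0283.
So 0.01 ≤ p < 0.05.

0.01 ≤ p < 0.05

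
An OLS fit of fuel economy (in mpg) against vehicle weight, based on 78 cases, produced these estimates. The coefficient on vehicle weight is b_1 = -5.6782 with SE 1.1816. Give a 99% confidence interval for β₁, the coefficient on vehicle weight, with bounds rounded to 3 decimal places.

(-8.800, -2.556)

df = n − 2 = 78 − 2 = 76.
t* = t_{0.005, 76} = 2.642078.
Margin = t* × SE = 2.642078 × 1.1816 = 3.12188.
CI: -5.6782 ± 3.12188 → (-8.800, -2.556).
With 99% confidence, each one-unit increase in vehicle weight is associated with a change of between -8.800 and -2.556 mpg in fuel economy.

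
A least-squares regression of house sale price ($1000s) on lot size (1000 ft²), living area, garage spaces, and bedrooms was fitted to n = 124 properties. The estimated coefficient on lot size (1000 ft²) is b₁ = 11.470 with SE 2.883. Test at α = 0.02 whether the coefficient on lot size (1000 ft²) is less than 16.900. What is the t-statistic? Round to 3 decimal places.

H₀: β₁ = 16.900 vs H₁: β₁ < 16.900.
t = (b₁ − β₁⁰)/SE = (11.470 − 16.900) / 2.883 = -1.883.
df = n − k − 1 = 124 − 4 − 1 = 119.
One-sided p ≈ 0.0310, which is ≥ 0.02, so fail to reject H₀.
The data do not give significant evidence that the true slope on lot size (1000 ft²) is below 16.900 $1000s per unit, holding the other predictors fixed.

t = -1.883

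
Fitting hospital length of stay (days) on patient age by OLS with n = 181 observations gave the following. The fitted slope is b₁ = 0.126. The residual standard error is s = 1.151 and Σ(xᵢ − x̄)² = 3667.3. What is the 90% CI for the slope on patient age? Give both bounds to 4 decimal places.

(0.0946, 0.1574)

SE(b₁) = s/√Sₓₓ = 1.151/√3667.3 = 0.0190065.
df = n − 2 = 179.
t* = t_{0.05, 179} = 1.653411.
Margin = t* × SE = 1.653411 × 0.0190065 = 0.031426.
CI: 0.126 ± 0.031426 → (0.0946, 0.1574).
With 90% confidence, each one-unit increase in patient age is associated with a change of between 0.0946 and 0.1574 days in hospital length of stay.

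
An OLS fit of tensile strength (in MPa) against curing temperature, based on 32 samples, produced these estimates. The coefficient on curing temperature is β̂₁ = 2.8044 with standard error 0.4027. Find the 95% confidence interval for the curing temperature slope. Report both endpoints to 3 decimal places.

df = n − 2 = 32 − 2 = 30.
t* = t_{0.025, 30} = 2.042272.
Margin = t* × SE = 2.042272 × 0.4027 = 0.82242.
CI: 2.8044 ± 0.82242 → (1.982, 3.627).
With 95% confidence, each one-unit increase in curing temperature is associated with a change of between 1.982 and 3.627 MPa in tensile strength.

(1.982, 3.627)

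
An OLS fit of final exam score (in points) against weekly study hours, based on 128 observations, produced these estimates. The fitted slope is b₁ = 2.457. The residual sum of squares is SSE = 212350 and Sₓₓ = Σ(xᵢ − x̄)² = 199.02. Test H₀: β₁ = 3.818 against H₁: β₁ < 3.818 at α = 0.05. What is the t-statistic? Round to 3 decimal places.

t = -0.468

MSE = SSE/(n − 2) = 212350/126 = 1685.32.
SE(b₁) = √(MSE/Sₓₓ) = √(1685.32/199.02) = 2.91.
t = (2.457 − 3.818) / 2.91 = -0.468.
df = n − 2 = 126.
One-sided p ≈ 0.3204, which is ≥ 0.05, so fail to reject H₀.
The data do not give significant evidence that the true slope on weekly study hours is below 3.818 points per unit.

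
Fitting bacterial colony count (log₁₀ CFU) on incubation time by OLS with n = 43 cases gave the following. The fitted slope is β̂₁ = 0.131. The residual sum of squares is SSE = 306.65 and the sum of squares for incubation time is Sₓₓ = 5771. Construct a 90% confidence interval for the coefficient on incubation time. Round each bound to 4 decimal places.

(0.0704, 0.1916)

MSE = SSE/(n − 2) = 306.65/41 = 7.47927.
SE(β̂₁) = √(MSE/Sₓₓ) = √(7.47927/5771) = 0.0360001.
df = n − 2 = 41.
t* = t_{0.05, 41} = 1.682878.
Margin = t* × SE = 1.682878 × 0.0360001 = 0.060584.
CI: 0.131 ± 0.060584 → (0.0704, 0.1916).
With 90% confidence, each one-unit increase in incubation time is associated with a change of between 0.0704 and 0.1916 log₁₀ CFU in bacterial colony count.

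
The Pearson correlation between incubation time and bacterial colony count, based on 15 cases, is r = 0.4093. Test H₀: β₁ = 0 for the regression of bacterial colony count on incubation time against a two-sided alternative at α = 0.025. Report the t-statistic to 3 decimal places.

t = 1.617

t = r·√(n − 2)/√(1 − r²) = 0.4093·√13/√0.832474 = 1.617.
df = n − 2 = 13.
Two-sided p ≈ 0.1298, which is ≥ 0.025, so fail to reject H₀.
The data do not give significant evidence of a linear association between incubation time and bacterial colony count.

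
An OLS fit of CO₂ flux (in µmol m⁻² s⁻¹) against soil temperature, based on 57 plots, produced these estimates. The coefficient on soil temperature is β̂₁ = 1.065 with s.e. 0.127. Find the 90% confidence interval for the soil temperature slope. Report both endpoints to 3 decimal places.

df = n − 2 = 57 − 2 = 55.
t* = t_{0.05, 55} = 1.673034.
Margin = t* × SE = 1.673034 × 0.127 = 0.21248.
CI: 1.065 ± 0.21248 → (0.853, 1.277).
With 90% confidence, each one-unit increase in soil temperature is associated with a change of between 0.853 and 1.277 µmol m⁻² s⁻¹ in CO₂ flux.

(0.853, 1.277)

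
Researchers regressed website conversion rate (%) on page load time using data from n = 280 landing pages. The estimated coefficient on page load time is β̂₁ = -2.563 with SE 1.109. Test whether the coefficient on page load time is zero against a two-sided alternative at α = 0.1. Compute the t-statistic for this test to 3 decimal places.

t = -2.311

H₀: β₁ = 0 vs H₁: β₁ ≠ 0.
t = (β̂₁ − β₁⁰)/SE = -2.563 / 1.109 = -2.311.
df = n − 2 = 280 − 2 = 278.
Two-sided p ≈ 0.0216, which is < 0.1, so reject H₀.
There is evidence that page load time is associated with website conversion rate.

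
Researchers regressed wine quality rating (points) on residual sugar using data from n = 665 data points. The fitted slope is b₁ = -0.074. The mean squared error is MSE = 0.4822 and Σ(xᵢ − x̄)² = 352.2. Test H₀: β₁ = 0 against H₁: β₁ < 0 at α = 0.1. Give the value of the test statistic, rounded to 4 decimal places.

SE(b₁) = √(MSE/Sₓₓ) = √(0.4822/352.2) = 0.0370015.
t = -0.074 / 0.0370015 = -1.9999.
df = n − 2 = 663.
One-sided p ≈ 0.0230, which is < 0.1, so reject H₀.
There is evidence that the true slope on residual sugar is negative.

t = -1.9999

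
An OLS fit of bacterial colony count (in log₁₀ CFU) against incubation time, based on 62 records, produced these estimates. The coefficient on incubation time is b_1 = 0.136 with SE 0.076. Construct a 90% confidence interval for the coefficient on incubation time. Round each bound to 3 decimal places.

(0.009, 0.263)

df = n − 2 = 62 − 2 = 60.
t* = t_{0.05, 60} = 1.670649.
Margin = t* × SE = 1.670649 × 0.076 = 0.12697.
CI: 0.136 ± 0.12697 → (0.009, 0.263).
With 90% confidence, each one-unit increase in incubation time is associated with a change of between 0.009 and 0.263 log₁₀ CFU in bacterial colony count.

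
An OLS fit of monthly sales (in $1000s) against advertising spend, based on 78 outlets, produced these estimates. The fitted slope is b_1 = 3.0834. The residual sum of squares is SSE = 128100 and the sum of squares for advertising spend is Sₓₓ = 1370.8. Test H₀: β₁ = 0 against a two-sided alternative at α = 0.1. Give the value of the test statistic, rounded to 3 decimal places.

t = 2.781

MSE = SSE/(n − 2) = 128100/76 = 1685.53.
SE(b_1) = √(MSE/Sₓₓ) = √(1685.53/1370.8) = 1.10887.
t = 3.0834 / 1.10887 = 2.781.
df = n − 2 = 76.
Two-sided p ≈ 0.0068, which is < 0.1, so reject H₀.
There is evidence that advertising spend is associated with monthly sales.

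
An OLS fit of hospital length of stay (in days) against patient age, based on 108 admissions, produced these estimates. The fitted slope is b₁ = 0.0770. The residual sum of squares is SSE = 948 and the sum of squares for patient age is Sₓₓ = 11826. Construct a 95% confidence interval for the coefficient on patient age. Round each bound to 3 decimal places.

(0.022, 0.132)

MSE = SSE/(n − 2) = 948/106 = 8.9434.
SE(b₁) = √(MSE/Sₓₓ) = √(8.9434/11826) = 0.0275.
df = n − 2 = 106.
t* = t_{0.025, 106} = 1.982597.
Margin = t* × SE = 1.982597 × 0.0275 = 0.05452.
CI: 0.0770 ± 0.05452 → (0.022, 0.132).
With 95% confidence, each one-unit increase in patient age is associated with a change of between 0.022 and 0.132 days in hospital length of stay.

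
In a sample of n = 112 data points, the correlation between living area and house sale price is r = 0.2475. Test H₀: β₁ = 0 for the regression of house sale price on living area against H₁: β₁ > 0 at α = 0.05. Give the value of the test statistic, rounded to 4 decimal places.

t = r·√(n − 2)/√(1 − r²) = 0.2475·√110/√0.938744 = 2.6792.
df = n − 2 = 110.
One-sided p ≈ 0.0043, which is < 0.05, so reject H₀.
There is evidence of a linear association between living area and house sale price.

t = 2.6792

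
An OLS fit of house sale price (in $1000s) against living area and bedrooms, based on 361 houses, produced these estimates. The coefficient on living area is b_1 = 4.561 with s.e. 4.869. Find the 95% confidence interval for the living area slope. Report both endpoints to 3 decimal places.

df = n − k − 1 = 361 − 2 − 1 = 358.
t* = t_{0.025, 358} = 1.966613.
Margin = t* × SE = 1.966613 × 4.869 = 9.57544.
CI: 4.561 ± 9.57544 → (-5.014, 14.136).
With 95% confidence, each one-unit increase in living area is associated with a change of between -5.014 and 14.136 $1000s in house sale price, holding the other predictors fixed.

(-5.014, 14.136)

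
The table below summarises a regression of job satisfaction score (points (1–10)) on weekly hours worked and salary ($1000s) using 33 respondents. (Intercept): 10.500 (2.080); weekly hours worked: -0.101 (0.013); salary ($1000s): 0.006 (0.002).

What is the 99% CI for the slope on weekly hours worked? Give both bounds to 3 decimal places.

Read off: b = -0.101, SE = 0.013 for weekly hours worked.
df = n − k − 1 = 33 − 2 − 1 = 30.
t* = t_{0.005, 30} = 2.749996.
Margin = t* × SE = 2.749996 × 0.013 = 0.03575.
CI: -0.101 ± 0.03575 → (-0.137, -0.065).

(-0.137, -0.065)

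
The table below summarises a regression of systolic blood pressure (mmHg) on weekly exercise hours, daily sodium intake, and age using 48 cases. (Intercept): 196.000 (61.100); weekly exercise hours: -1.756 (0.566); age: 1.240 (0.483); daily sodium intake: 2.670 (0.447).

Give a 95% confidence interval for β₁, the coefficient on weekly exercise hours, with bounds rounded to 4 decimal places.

Read off: b = -1.756, SE = 0.566 for weekly exercise hours.
df = n − k − 1 = 48 − 3 − 1 = 44.
t* = t_{0.025, 44} = 2.015368.
Margin = t* × SE = 2.015368 × 0.566 = 1.140698.
CI: -1.756 ± 1.140698 → (-2.8967, -0.6153).

(-2.8967, -0.6153)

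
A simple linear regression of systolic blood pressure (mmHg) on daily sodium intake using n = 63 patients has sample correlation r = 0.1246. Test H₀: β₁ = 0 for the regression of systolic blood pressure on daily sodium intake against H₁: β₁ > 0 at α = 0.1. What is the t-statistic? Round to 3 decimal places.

t = 0.981

t = r·√(n − 2)/√(1 − r²) = 0.1246·√61/√0.984475 = 0.981.
df = n − 2 = 61.
One-sided p ≈ 0.1653, which is ≥ 0.1, so fail to reject H₀.
The data do not give significant evidence of a linear association between daily sodium intake and systolic blood pressure.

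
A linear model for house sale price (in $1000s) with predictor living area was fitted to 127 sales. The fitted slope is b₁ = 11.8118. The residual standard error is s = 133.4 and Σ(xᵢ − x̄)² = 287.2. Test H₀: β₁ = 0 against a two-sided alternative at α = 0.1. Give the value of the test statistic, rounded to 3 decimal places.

SE(b₁) = s/√Sₓₓ = 133.4/√287.2 = 7.87161.
t = 11.8118 / 7.87161 = 1.501.
df = n − 2 = 125.
Two-sided p ≈ 0.1360, which is ≥ 0.1, so fail to reject H₀.
The data do not give significant evidence of an association between living area and house sale price.

t = 1.501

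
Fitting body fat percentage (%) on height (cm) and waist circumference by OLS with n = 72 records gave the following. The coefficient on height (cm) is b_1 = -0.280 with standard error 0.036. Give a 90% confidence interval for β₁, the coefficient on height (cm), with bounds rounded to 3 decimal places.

(-0.340, -0.220)

df = n − k − 1 = 72 − 2 − 1 = 69.
t* = t_{0.05, 69} = 1.667239.
Margin = t* × SE = 1.667239 × 0.036 = 0.06002.
CI: -0.280 ± 0.06002 → (-0.340, -0.220).
With 90% confidence, each one-unit increase in height (cm) is associated with a change of between -0.340 and -0.220 % in body fat percentage, holding the other predictors fixed.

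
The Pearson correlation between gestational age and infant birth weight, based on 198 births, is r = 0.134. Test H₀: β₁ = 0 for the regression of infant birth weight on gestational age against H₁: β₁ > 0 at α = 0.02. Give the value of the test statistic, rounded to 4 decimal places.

t = 1.8931

t = r·√(n − 2)/√(1 − r²) = 0.134·√196/√0.982044 = 1.8931.
df = n − 2 = 196.
One-sided p ≈ 0.0299, which is ≥ 0.02, so fail to reject H₀.
The data do not give significant evidence of a linear association between gestational age and infant birth weight.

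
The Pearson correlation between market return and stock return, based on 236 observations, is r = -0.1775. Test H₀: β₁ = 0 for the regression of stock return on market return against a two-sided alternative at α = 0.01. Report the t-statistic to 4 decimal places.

t = r·√(n − 2)/√(1 − r²) = -0.1775·√234/√0.968494 = -2.7590.
df = n − 2 = 234.
Two-sided p ≈ 0.0063, which is < 0.01, so reject H₀.
There is evidence of a linear association between market return and stock return.

t = -2.7590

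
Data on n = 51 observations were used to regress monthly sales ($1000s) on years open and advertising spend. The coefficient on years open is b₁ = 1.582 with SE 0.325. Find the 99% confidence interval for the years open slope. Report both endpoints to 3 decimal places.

df = n − k − 1 = 51 − 2 − 1 = 48.
t* = t_{0.005, 48} = 2.682204.
Margin = t* × SE = 2.682204 × 0.325 = 0.87172.
CI: 1.582 ± 0.87172 → (0.710, 2.454).
With 99% confidence, each one-unit increase in years open is associated with a change of between 0.710 and 2.454 $1000s in monthly sales, holding the other predictors fixed.

(0.710, 2.454)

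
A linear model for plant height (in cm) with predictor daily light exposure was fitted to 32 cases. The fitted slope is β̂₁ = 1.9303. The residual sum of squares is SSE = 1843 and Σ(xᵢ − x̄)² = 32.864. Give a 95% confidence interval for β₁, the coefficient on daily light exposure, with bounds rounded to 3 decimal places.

MSE = SSE/(n − 2) = 1843/30 = 61.4333.
SE(β̂₁) = √(MSE/Sₓₓ) = √(61.4333/32.864) = 1.36723.
df = n − 2 = 30.
t* = t_{0.025, 30} = 2.042272.
Margin = t* × SE = 2.042272 × 1.36723 = 2.79226.
CI: 1.9303 ± 2.79226 → (-0.862, 4.723).
With 95% confidence, each one-unit increase in daily light exposure is associated with a change of between -0.862 and 4.723 cm in plant height.

(-0.862, 4.723)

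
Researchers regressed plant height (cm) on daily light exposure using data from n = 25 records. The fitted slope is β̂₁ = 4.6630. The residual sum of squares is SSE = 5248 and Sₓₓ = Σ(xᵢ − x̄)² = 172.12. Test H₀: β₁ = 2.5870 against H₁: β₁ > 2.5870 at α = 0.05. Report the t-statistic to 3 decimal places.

t = 1.803

MSE = SSE/(n − 2) = 5248/23 = 228.174.
SE(β̂₁) = √(MSE/Sₓₓ) = √(228.174/172.12) = 1.15138.
t = (4.6630 − 2.5870) / 1.15138 = 1.803.
df = n − 2 = 23.
One-sided p ≈ 0.0422, which is < 0.05, so reject H₀.
There is evidence that the true slope on daily light exposure exceeds 2.5870 cm per unit.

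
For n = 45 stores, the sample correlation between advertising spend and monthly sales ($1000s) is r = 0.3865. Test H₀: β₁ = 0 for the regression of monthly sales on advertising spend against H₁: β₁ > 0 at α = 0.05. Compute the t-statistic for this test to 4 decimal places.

t = 2.7480

t = r·√(n − 2)/√(1 − r²) = 0.3865·√43/√0.850618 = 2.7480.
df = n − 2 = 43.
One-sided p ≈ 0.0044, which is < 0.05, so reject H₀.
There is evidence of a linear association between advertising spend and monthly sales.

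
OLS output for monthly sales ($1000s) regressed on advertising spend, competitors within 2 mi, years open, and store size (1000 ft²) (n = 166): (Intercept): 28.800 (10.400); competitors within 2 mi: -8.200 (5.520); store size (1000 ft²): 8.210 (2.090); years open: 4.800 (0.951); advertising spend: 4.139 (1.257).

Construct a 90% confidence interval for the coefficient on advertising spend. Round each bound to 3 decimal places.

(2.059, 6.219)

Read off: b = 4.139, SE = 1.257 for advertising spend.
df = n − k − 1 = 166 − 4 − 1 = 161.
t* = t_{0.05, 161} = 1.654373.
Margin = t* × SE = 1.654373 × 1.257 = 2.07955.
CI: 4.139 ± 2.07955 → (2.059, 6.219).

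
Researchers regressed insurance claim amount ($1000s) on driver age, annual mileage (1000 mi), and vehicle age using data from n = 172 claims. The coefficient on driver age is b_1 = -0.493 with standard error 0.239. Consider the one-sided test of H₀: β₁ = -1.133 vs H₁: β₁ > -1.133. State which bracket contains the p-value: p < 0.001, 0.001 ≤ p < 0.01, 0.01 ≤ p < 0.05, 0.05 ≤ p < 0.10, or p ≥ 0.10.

0.001 ≤ p < 0.01

t = (-0.493 − (-1.133)) / 0.239 = 2.678.
df = n − k − 1 = 172 − 3 − 1 = 168.
One-sided p = P(T_{168} > t) ≈ 0.0041.
So 0.001 ≤ p < 0.01.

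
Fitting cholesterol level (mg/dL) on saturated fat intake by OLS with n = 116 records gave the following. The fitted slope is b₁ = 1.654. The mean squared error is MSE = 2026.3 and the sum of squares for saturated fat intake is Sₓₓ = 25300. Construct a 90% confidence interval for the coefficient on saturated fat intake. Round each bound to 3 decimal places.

(1.185, 2.123)

SE(b₁) = √(MSE/Sₓₓ) = √(2026.3/25300) = 0.283003.
df = n − 2 = 114.
t* = t_{0.05, 114} = 1.65833.
Margin = t* × SE = 1.65833 × 0.283003 = 0.46931.
CI: 1.654 ± 0.46931 → (1.185, 2.123).
With 90% confidence, each one-unit increase in saturated fat intake is associated with a change of between 1.185 and 2.123 mg/dL in cholesterol level.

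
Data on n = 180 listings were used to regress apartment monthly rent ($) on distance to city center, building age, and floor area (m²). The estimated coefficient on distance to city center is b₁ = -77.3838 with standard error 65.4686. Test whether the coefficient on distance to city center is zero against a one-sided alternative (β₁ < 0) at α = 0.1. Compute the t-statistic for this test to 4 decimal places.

H₀: β₁ = 0 vs H₁: β₁ < 0.
t = (b₁ − β₁⁰)/SE = -77.3838 / 65.4686 = -1.1820.
df = n − k − 1 = 180 − 3 − 1 = 176.
One-sided p ≈ 0.1194, which is ≥ 0.1, so fail to reject H₀.
The data do not give significant evidence that the true slope on distance to city center is negative, holding the other predictors fixed.

t = -1.1820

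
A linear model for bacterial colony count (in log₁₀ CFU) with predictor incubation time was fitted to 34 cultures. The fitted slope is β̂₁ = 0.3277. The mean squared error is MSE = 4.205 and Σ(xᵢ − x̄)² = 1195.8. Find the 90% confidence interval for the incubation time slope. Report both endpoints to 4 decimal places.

(0.2273, 0.4281)

SE(β̂₁) = √(MSE/Sₓₓ) = √(4.205/1195.8) = 0.0592999.
df = n − 2 = 32.
t* = t_{0.05, 32} = 1.693889.
Margin = t* × SE = 1.693889 × 0.0592999 = 0.100447.
CI: 0.3277 ± 0.100447 → (0.2273, 0.4281).
With 90% confidence, each one-unit increase in incubation time is associated with a change of between 0.2273 and 0.4281 log₁₀ CFU in bacterial colony count.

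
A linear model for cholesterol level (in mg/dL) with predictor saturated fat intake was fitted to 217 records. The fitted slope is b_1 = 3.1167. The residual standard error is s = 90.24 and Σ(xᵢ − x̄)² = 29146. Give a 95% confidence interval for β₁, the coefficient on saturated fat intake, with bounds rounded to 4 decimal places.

SE(b_1) = s/√Sₓₓ = 90.24/√29146 = 0.528579.
df = n − 2 = 215.
t* = t_{0.025, 215} = 1.971059.
Margin = t* × SE = 1.971059 × 0.528579 = 1.041860.
CI: 3.1167 ± 1.041860 → (2.0748, 4.1586).
With 95% confidence, each one-unit increase in saturated fat intake is associated with a change of between 2.0748 and 4.1586 mg/dL in cholesterol level.

(2.0748, 4.1586)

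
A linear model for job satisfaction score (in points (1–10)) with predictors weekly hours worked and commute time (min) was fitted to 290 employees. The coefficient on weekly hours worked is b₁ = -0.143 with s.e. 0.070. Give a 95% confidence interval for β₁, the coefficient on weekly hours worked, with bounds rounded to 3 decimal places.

df = n − k − 1 = 290 − 2 − 1 = 287.
t* = t_{0.025, 287} = 1.968264.
Margin = t* × SE = 1.968264 × 0.070 = 0.13778.
CI: -0.143 ± 0.13778 → (-0.281, -0.005).
With 95% confidence, each one-unit increase in weekly hours worked is associated with a change of between -0.281 and -0.005 points (1–10) in job satisfaction score, holding the other predictors fixed.

(-0.281, -0.005)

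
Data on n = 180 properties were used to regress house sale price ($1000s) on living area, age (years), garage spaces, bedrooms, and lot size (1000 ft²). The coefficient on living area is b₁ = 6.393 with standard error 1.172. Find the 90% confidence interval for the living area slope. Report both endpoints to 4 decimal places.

df = n − k − 1 = 180 − 5 − 1 = 174.
t* = t_{0.05, 174} = 1.653658.
Margin = t* × SE = 1.653658 × 1.172 = 1.938087.
CI: 6.393 ± 1.938087 → (4.4549, 8.3311).
With 90% confidence, each one-unit increase in living area is associated with a change of between 4.4549 and 8.3311 $1000s in house sale price, holding the other predictors fixed.

(4.4549, 8.3311)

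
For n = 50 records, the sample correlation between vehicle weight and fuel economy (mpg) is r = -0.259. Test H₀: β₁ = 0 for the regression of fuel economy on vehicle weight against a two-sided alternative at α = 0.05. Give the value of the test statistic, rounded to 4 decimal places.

t = -1.8578

t = r·√(n − 2)/√(1 − r²) = -0.259·√48/√0.932919 = -1.8578.
df = n − 2 = 48.
Two-sided p ≈ 0.0693, which is ≥ 0.05, so fail to reject H₀.
The data do not give significant evidence of a linear association between vehicle weight and fuel economy.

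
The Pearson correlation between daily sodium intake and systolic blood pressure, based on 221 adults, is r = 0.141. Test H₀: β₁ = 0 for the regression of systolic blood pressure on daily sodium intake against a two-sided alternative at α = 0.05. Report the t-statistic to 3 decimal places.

t = r·√(n − 2)/√(1 − r²) = 0.141·√219/√0.980119 = 2.108.
df = n − 2 = 219.
Two-sided p ≈ 0.0362, which is < 0.05, so reject H₀.
There is evidence of a linear association between daily sodium intake and systolic blood pressure.

t = 2.108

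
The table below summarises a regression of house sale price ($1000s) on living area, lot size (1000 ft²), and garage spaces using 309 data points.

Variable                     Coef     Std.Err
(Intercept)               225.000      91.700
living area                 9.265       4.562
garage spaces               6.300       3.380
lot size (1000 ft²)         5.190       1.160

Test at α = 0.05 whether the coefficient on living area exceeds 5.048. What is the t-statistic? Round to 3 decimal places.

t = 0.924

Read off: b = 9.265, SE = 4.562 for living area.
H₀: β₁ = 5.048 vs H₁: β₁ > 5.048.
t = (9.265 − 5.048) / 4.562 = 0.924.
df = n − k − 1 = 309 − 3 − 1 = 305.
One-sided p ≈ 0.1780, which is ≥ 0.05, so fail to reject H₀.
The data do not give significant evidence that the true slope on living area exceeds 5.048 $1000s per unit, holding the other predictors fixed.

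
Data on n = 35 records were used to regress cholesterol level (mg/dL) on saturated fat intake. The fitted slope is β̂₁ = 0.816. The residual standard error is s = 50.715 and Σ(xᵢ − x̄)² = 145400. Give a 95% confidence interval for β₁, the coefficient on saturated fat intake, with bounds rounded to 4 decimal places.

SE(β̂₁) = s/√Sₓₓ = 50.715/√145400 = 0.133001.
df = n − 2 = 33.
t* = t_{0.025, 33} = 2.034515.
Margin = t* × SE = 2.034515 × 0.133001 = 0.270592.
CI: 0.816 ± 0.270592 → (0.5454, 1.0866).
With 95% confidence, each one-unit increase in saturated fat intake is associated with a change of between 0.5454 and 1.0866 mg/dL in cholesterol level.

(0.5454, 1.0866)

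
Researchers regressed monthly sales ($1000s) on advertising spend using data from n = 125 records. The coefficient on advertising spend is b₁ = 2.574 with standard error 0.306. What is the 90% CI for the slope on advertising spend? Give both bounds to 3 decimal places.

(2.067, 3.081)

df = n − 2 = 125 − 2 = 123.
t* = t_{0.05, 123} = 1.657336.
Margin = t* × SE = 1.657336 × 0.306 = 0.50714.
CI: 2.574 ± 0.50714 → (2.067, 3.081).
With 90% confidence, each one-unit increase in advertising spend is associated with a change of between 2.067 and 3.081 $1000s in monthly sales.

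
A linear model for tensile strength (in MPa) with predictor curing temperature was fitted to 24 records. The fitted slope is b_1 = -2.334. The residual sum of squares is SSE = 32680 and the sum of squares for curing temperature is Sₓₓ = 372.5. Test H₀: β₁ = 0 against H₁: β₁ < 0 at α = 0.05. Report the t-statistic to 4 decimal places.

MSE = SSE/(n − 2) = 32680/22 = 1485.45.
SE(b_1) = √(MSE/Sₓₓ) = √(1485.45/372.5) = 1.99695.
t = -2.334 / 1.99695 = -1.1688.
df = n − 2 = 22.
One-sided p ≈ 0.1275, which is ≥ 0.05, so fail to reject H₀.
The data do not give significant evidence that the true slope on curing temperature is negative.

t = -1.1688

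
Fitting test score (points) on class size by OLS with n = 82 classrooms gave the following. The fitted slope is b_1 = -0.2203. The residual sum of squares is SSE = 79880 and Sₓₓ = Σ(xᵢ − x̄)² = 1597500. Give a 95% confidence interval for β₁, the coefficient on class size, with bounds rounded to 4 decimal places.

MSE = SSE/(n − 2) = 79880/80 = 998.5.
SE(b_1) = √(MSE/Sₓₓ) = √(998.5/1597500) = 0.0250008.
df = n − 2 = 80.
t* = t_{0.025, 80} = 1.990063.
Margin = t* × SE = 1.990063 × 0.0250008 = 0.049753.
CI: -0.2203 ± 0.049753 → (-0.2701, -0.1705).
With 95% confidence, each one-unit increase in class size is associated with a change of between -0.2701 and -0.1705 points in test score.

(-0.2701, -0.1705)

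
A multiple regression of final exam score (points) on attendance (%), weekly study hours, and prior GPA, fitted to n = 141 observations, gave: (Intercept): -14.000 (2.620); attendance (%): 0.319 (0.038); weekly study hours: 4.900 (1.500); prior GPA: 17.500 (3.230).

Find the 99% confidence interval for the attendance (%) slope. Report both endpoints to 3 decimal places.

(0.220, 0.418)

Read off: b = 0.319, SE = 0.038 for attendance (%).
df = n − k − 1 = 141 − 3 − 1 = 137.
t* = t_{0.005, 137} = 2.612192.
Margin = t* × SE = 2.612192 × 0.038 = 0.09926.
CI: 0.319 ± 0.09926 → (0.220, 0.418).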